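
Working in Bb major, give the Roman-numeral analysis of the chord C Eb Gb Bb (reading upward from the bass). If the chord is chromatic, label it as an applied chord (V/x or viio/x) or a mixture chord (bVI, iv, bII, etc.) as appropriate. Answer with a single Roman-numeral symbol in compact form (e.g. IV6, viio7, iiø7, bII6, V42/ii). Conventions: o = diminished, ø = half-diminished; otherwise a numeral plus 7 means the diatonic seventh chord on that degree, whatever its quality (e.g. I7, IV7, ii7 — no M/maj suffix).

The pitches C-Eb-Gb-Bb form a half-diminished seventh chord rooted on C.
C is the second degree of Bb major. This is the half-diminished supertonic seventh, borrowed from the parallel minor.

iiø7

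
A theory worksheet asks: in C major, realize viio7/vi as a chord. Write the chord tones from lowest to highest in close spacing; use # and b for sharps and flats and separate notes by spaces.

G# B D F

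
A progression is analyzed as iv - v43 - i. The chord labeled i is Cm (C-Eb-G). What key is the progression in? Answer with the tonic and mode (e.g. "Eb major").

C minor

The anchor chord is a minor triad on C, labeled i.
If C is scale degree 1 and the mode makes that degree carry a minor triad, the tonic is C and the mode is minor.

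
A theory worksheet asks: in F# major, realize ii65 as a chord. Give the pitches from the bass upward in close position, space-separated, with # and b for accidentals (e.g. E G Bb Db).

B D# F# G#

The numeral's case and figure indicate a minor seventh chord. In F# major its root, the second degree, is G#.
That chord is spelled G#-B-D#-F#.
The figured bass 65 indicates first inversion, placing the third (B) in the bass: B-D#-F#-G#.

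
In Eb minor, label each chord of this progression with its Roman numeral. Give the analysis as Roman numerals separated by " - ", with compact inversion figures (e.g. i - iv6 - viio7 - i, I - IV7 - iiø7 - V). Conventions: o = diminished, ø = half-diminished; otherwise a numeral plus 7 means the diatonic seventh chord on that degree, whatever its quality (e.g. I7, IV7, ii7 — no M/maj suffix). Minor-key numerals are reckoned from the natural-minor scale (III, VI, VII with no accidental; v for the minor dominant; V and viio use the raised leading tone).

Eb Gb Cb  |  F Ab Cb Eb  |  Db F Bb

VI6 - iiø7 - v6

Eb-Gb-Cb has root Cb, degree 6 in Eb minor, so VI6.
F-Ab-Cb-Eb: half-diminished seventh chord on F = scale degree 2 → iiø7.
Db-F-Bb: root Bb is the dominant; minor triad there is v6.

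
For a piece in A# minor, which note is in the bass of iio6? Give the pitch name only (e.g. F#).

D#

iio in A# minor has root B#; the chord is B#-D#-F#.
The figure 6 means first inversion — the third is in the bass.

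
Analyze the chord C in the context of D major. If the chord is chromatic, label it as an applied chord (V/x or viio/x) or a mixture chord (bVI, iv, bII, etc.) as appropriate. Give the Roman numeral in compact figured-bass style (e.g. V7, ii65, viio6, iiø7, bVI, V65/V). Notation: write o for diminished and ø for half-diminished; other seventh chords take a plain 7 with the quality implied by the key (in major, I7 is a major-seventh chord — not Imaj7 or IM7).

Stacked in thirds the chord is C-E-G: a major triad on C.
C is the lowered seventh degree of D major (diatonic 7 would be C#). This is a major triad on the lowered seventh degree (the subtonic), borrowed from the parallel minor.

bVII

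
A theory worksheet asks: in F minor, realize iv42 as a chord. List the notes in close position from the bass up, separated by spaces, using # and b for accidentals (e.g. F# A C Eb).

Ab Bb Db F

In F minor, scale degree 4 is Bb, and the diatonic chord built there is a minor seventh chord.
That chord is spelled Bb-Db-F-Ab.
With the 42 figure the chord is in third inversion; from the bass Ab upward in close position it reads Ab-Bb-Db-F.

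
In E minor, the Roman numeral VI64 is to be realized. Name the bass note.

G

VI in E minor has root C; the chord is C-E-G.
The figure 64 means second inversion — the fifth is in the bass.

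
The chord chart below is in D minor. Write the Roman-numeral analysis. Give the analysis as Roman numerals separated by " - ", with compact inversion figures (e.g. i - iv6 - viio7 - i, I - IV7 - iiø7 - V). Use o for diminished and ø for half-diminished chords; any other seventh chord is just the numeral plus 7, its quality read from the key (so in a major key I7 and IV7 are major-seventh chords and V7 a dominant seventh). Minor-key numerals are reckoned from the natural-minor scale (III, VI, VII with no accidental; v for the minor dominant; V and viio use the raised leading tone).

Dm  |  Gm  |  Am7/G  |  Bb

Dm has root D, degree 1 in D minor, so i.
Gm has root G, degree 4 in D minor, so iv.
Am7/G: root A is the dominant; minor seventh chord there is v42.
Bb has root Bb, degree 6 in D minor, so VI.

i - iv - v42 - VI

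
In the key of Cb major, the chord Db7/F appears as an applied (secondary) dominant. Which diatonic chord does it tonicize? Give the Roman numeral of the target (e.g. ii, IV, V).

V

The chord is a dominant seventh chord on Db.
A dominant resolves down a perfect fifth: Db → Gb. In Cb major, Gb is scale degree 5, i.e. V.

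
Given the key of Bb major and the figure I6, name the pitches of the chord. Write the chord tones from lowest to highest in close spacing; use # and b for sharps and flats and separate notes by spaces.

D F Bb

The numeral's case and figure indicate a major triad. In Bb major its root, the tonic, is Bb.
Stacking thirds from Bb gives Bb-D-F.
With the 6 figure the chord is in first inversion; from the bass D upward in close position it reads D-F-Bb.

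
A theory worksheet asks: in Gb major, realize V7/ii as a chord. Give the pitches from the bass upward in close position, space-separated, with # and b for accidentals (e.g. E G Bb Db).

Eb G Bb Db

The slash means an applied dominant: we want the dominant of ii. In Gb major, ii is Ab minor, and its dominant is built on Eb.
Building a dominant seventh chord on Eb gives Eb-G-Bb-Db.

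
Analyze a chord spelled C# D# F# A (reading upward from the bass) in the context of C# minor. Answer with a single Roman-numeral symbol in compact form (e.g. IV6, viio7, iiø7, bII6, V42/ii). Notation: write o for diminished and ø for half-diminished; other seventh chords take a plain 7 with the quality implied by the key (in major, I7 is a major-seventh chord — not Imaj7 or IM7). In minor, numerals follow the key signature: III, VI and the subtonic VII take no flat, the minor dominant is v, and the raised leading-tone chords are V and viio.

Stacked in thirds the chord is D#-F#-A-C#: a half-diminished seventh chord on D#.
D# is scale degree 2 in C# minor, and a half-diminished seventh chord on that degree is written iiø7.
With C# in the bass the chord is in third inversion, so the figured bass is 42.

iiø42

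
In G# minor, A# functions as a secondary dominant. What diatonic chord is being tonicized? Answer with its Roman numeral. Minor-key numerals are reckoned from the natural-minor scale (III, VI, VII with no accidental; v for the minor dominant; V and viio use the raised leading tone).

V

The chord is a major triad on A#.
A dominant resolves down a perfect fifth: A# → D#. In G# minor, D# is scale degree 5, i.e. V.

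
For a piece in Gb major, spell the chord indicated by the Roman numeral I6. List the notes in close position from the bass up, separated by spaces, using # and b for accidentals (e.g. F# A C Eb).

The numeral's case and figure indicate a major triad. In Gb major its root, the first degree, is Gb.
Stacking thirds from Gb gives Gb-Bb-Db.
With the 6 figure the chord is in first inversion; from the bass Bb upward in close position it reads Bb-Db-Gb.

Bb Db Gb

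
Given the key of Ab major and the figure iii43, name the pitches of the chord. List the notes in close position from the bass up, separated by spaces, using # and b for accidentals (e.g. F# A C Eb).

In Ab major, the third degree is C, and the diatonic chord built there is a minor seventh chord.
Stacking thirds from C gives C-Eb-G-Bb.
The figured bass 43 indicates second inversion, placing the fifth (G) in the bass: G-Bb-C-Eb.

G Bb C Eb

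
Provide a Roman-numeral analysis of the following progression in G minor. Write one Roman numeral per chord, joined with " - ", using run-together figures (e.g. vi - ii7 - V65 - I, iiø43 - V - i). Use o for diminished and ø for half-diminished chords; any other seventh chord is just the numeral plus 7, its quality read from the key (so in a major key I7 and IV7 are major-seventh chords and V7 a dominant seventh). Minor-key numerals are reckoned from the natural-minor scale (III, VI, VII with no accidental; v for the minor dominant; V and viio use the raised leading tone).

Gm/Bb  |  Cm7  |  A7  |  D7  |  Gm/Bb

i6 - iv7 - V7/V - V7 - i6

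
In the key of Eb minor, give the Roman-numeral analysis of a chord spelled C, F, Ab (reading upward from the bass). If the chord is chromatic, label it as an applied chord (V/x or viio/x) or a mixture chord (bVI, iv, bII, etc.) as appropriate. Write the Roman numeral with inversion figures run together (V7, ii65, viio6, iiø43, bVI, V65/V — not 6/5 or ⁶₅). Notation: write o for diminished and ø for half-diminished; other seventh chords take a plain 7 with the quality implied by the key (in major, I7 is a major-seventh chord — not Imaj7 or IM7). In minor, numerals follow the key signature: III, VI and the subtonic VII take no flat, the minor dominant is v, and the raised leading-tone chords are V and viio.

The pitches F-Ab-C form a minor triad rooted on F.
F is the second degree of Eb minor. This is the minor supertonic, borrowed from the parallel major (the Dorian ii).
With C in the bass the chord is in second inversion, so the figured bass is 64.

ii64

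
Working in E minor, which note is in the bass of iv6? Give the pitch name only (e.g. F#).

iv in E minor has root A; the chord is A-C-E.
The figure 6 means first inversion — the third is in the bass.

C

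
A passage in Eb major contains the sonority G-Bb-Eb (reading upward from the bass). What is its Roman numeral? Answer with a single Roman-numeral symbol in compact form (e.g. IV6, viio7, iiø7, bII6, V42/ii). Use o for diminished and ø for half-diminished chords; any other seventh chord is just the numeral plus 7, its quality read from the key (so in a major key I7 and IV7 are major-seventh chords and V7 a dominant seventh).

I6

The pitches Eb-G-Bb form a major triad rooted on Eb.
In Eb major, Eb is the tonic; the diatonic major triad there is I.
With G in the bass the chord is in first inversion, so the figured bass is 6.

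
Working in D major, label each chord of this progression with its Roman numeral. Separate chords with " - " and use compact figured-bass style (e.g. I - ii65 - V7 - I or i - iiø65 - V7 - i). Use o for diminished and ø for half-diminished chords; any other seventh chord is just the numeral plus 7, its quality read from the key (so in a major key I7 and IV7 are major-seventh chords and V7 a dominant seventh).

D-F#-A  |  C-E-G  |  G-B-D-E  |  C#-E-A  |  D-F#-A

I - bVII - ii65 - V6 - I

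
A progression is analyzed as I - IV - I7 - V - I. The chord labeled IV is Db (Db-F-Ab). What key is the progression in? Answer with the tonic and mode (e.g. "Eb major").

The anchor chord is a major triad on Db, labeled IV.
If Db is scale degree 4 and the mode makes that degree carry a major triad, the tonic is Ab and the mode is major.

Ab major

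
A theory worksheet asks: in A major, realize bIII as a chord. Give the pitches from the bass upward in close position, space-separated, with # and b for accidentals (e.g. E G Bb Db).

C E G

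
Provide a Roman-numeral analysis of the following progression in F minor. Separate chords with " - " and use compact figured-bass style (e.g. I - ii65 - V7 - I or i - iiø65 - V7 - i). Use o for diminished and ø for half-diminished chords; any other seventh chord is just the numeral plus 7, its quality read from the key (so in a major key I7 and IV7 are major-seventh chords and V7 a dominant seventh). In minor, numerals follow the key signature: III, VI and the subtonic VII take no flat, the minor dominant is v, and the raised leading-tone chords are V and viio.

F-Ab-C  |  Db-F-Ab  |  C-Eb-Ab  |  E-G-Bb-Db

F-Ab-C: root F is the tonic; minor triad there is i.
Db-F-Ab: major triad on Db = scale degree 6 → VI.
C-Eb-Ab has root Ab, degree 3 in F minor, so III6.
E-G-Bb-Db: fully diminished seventh chord on E = scale degree 7 → viio7.

i - VI - III6 - viio7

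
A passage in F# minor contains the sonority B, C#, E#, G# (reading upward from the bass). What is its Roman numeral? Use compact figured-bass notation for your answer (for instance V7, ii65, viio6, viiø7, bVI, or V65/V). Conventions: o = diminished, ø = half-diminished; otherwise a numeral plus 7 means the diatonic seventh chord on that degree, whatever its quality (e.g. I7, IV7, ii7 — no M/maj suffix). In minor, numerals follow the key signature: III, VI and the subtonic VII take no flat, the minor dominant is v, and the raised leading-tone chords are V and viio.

V42

Stacked in thirds the chord is C#-E#-G#-B: a dominant seventh chord on C#.
C# is scale degree 5 in F# minor, and a dominant seventh chord on that degree is written V7.
With B in the bass the chord is in third inversion, so the figured bass is 42.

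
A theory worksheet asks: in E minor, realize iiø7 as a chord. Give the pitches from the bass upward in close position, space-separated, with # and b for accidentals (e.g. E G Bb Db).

F# A C E

In E minor, the second degree is F#, and the diatonic chord built there is a half-diminished seventh chord.
That chord is spelled F#-A-C-E.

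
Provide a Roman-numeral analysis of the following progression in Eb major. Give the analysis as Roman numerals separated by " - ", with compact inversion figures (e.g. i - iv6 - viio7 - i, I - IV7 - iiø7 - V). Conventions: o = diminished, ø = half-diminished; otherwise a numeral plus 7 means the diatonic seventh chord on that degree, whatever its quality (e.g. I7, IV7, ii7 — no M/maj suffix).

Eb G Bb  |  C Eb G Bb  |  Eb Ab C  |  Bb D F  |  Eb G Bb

I - vi7 - IV64 - V - I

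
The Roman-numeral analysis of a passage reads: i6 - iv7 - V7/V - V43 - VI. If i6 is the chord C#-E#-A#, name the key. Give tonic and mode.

A# minor

The chord A#m/C# is a minor triad rooted on A#; its label is i6.
If A# is scale degree 1 and the mode makes that degree carry a minor triad, the tonic is A# and the mode is minor.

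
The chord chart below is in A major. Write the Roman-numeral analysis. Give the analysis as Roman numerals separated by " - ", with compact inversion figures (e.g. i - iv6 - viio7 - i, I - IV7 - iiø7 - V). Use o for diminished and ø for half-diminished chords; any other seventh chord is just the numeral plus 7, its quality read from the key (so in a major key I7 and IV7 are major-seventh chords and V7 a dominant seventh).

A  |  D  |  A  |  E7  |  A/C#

A has root A, degree 1 in A major, so I.
D: root D is the subdominant; major triad there is IV.
A: root A is the tonic; major triad there is I.
E7: dominant seventh chord on E = scale degree 5 → V7.
A/C#: major triad on A = scale degree 1 → I6.

I - IV - I - V7 - I6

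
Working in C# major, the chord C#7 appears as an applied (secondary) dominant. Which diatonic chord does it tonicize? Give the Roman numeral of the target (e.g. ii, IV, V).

IV

The chord is a dominant seventh chord on C#.
A dominant resolves down a perfect fifth: C# → F#. In C# major, F# is scale degree 4, i.e. IV.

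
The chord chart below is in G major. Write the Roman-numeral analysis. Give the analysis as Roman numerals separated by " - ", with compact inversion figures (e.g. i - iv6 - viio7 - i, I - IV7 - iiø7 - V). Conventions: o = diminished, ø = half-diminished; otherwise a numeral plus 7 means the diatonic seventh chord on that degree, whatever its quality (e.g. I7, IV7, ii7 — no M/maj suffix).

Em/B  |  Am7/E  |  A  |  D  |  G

vi64 - ii43 - V/V - V - I

Em/B has root E, degree 6 in G major, so vi64.
Am7/E has root A, degree 2 in G major, so ii43.
A is the secondary dominant of V (major triad on A): V/V.
D: root D is the dominant; major triad there is V.
G: major triad on G = scale degree 1 → I.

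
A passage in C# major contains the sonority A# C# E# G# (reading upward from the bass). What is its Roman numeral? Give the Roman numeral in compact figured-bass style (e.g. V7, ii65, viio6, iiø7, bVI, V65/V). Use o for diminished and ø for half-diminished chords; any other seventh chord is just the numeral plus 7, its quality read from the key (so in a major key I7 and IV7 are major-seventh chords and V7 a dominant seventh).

Stacked in thirds the chord is A#-C#-E#-G#: a minor seventh chord on A#.
In C# major, A# is the submediant; the diatonic minor seventh chord there is vi7.

vi7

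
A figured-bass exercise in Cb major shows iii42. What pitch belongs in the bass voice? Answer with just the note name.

iii in Cb major has root Eb; the chord is Eb-Gb-Bb-Db.
The figure 42 means third inversion — the seventh is in the bass.

Db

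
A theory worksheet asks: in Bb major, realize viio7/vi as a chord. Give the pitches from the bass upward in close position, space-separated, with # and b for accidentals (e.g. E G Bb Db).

F# A C Eb

viio7/vi is a secondary leading-tone chord. The target vi is G in Bb major; the applied chord is rooted a semitone below, on F#.
Building a fully diminished seventh chord on F# gives F#-A-C-Eb.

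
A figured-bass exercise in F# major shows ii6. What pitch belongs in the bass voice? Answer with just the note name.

B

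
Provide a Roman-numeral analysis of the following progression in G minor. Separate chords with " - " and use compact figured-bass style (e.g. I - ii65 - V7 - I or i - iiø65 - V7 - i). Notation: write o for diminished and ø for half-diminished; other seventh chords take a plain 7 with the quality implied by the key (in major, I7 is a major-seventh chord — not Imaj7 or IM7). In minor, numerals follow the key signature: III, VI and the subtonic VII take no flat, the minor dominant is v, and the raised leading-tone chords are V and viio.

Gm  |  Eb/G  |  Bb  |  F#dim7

Gm has root G, degree 1 in G minor, so i.
Eb/G: major triad on Eb = scale degree 6 → VI6.
Bb: major triad on Bb = scale degree 3 → III.
F#dim7: fully diminished seventh chord on F# = scale degree 7 → viio7.

i - VI6 - III - viio7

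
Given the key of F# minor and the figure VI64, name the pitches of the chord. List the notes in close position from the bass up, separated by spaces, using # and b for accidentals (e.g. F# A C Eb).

A D F#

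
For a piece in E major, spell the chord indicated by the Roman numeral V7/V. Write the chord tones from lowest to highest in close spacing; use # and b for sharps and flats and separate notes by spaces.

F# A# C# E

The slash means an applied dominant: we want the dominant of V. In E major, V is B major, and its dominant is built on F#.
Building a dominant seventh chord on F# gives F#-A#-C#-E.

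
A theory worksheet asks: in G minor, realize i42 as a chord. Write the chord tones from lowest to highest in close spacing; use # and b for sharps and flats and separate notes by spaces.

F G Bb D

The numeral's case and figure indicate a minor seventh chord. In G minor its root, the tonic, is G.
That chord is spelled G-Bb-D-F.
The figured bass 42 indicates third inversion, placing the seventh (F) in the bass: F-G-Bb-D.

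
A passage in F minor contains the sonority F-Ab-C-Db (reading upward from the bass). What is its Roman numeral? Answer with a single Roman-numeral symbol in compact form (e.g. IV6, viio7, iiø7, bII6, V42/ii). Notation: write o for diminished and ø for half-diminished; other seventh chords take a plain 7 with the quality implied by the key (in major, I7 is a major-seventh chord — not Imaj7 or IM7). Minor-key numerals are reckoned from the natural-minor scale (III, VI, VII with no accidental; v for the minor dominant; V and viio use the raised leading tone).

Stacked in thirds the chord is Db-F-Ab-C: a major seventh chord on Db.
In F minor, Db is the submediant; the diatonic major seventh chord there is VI7.
With F in the bass the chord is in first inversion, so the figured bass is 65.

VI65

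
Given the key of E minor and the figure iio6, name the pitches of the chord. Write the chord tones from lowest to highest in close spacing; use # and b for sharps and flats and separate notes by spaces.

A C F#

The numeral's case and figure indicate a diminished triad. In E minor its root, the supertonic, is F#.
Stacking thirds from F# gives F#-A-C.
The figured bass 6 indicates first inversion, placing the third (A) in the bass: A-C-F#.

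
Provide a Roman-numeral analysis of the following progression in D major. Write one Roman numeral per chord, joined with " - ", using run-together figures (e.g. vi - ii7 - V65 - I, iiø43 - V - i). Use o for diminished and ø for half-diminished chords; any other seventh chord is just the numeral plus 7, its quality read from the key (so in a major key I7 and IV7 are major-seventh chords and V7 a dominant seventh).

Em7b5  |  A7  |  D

iiø7 - V7 - I

Em7b5 is non-diatonic — iiø7, a mixture chord from D minor.
A7: dominant seventh chord on A = scale degree 5 → V7.
D: root D is the tonic; major triad there is I.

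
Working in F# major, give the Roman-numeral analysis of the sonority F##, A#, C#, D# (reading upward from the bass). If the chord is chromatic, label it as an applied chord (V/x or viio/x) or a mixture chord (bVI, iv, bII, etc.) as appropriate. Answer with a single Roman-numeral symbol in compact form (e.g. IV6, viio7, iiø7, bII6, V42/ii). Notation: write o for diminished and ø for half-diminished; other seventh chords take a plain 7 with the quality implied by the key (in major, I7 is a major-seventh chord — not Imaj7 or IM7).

V65/ii

The pitches D#-F##-A#-C# form a dominant seventh chord rooted on D#.
D# is not a diatonic chord root with this quality in F# major, but it lies a perfect fifth above G# (ii), so the chord functions as an applied dominant of ii.
With F## in the bass the chord is in first inversion, so the figured bass is 65.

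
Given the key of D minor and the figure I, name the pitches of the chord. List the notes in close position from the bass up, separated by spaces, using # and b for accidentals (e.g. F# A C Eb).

I is the major tonic (Picardy third), borrowed from the parallel major. In D minor that root is D.
So the chord is D-F#-A.

D F# A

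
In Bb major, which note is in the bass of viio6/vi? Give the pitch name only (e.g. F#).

A

The applied chord viio6/vi is rooted on F#: F#-A-C.
The figure 6 means first inversion — the third is in the bass.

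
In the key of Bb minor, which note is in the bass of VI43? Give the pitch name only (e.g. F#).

Db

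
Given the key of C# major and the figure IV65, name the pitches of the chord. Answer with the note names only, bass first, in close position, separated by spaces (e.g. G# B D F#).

A# C# E# F#

The numeral's case and figure indicate a major seventh chord. In C# major its root, scale degree 4, is F#.
Stacking thirds from F# gives F#-A#-C#-E#.
With the 65 figure the chord is in first inversion; from the bass A# upward in close position it reads A#-C#-E#-F#.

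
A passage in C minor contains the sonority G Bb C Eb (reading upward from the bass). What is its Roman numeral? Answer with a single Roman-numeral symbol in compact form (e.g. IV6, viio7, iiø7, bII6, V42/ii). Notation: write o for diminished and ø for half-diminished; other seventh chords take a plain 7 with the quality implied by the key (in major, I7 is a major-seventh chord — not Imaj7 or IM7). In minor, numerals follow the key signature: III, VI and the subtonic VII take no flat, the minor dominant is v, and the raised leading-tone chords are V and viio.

The pitches C-Eb-G-Bb form a minor seventh chord rooted on C.
C is scale degree 1 in C minor, and a minor seventh chord on that degree is written i7.
With G in the bass the chord is in second inversion, so the figured bass is 43.

i43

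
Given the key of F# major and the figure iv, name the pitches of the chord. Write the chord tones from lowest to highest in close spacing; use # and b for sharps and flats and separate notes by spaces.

iv is the minor subdominant, borrowed from the parallel minor. In F# major that root is B.
So the chord is B-D-F#, a minor triad.

B D F#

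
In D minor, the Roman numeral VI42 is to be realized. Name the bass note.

VI in D minor has root Bb; the chord is Bb-D-F-A.
The figure 42 means third inversion — the seventh is in the bass.

A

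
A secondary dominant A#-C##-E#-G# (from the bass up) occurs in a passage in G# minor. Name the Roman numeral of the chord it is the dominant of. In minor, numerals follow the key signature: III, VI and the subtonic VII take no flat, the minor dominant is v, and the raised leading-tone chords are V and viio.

V

The chord is a dominant seventh chord on A#.
A dominant resolves down a perfect fifth: A# → D#. In G# minor, D# is scale degree 5, i.e. V.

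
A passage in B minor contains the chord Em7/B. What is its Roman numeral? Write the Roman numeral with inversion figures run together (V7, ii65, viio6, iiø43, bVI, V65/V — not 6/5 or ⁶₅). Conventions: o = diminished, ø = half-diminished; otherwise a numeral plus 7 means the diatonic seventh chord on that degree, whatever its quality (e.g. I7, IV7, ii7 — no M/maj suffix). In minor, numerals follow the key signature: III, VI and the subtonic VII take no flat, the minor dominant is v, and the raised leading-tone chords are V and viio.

iv43

The pitches E-G-B-D form a minor seventh chord rooted on E.
E is scale degree 4 in B minor, and a minor seventh chord on that degree is written iv7.
With B in the bass the chord is in second inversion, so the figured bass is 43.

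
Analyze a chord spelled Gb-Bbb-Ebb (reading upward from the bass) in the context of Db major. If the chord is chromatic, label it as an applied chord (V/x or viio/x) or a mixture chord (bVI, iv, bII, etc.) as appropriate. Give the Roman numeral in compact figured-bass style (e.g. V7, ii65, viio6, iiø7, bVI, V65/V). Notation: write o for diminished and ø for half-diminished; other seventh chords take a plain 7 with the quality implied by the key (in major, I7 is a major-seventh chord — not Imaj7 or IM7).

The pitches Ebb-Gb-Bbb form a major triad rooted on Ebb.
Ebb is the lowered second degree of Db major (diatonic 2 would be Eb). This is the Neapolitan sixth — a major triad on the lowered second degree, here in its customary first inversion.
With Gb in the bass the chord is in first inversion, so the figured bass is 6.

bII6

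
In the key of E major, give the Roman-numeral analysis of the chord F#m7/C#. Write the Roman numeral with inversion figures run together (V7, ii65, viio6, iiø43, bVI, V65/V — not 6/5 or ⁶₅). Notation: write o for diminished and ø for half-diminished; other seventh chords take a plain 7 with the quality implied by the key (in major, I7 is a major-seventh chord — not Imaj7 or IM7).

Stacked in thirds the chord is F#-A-C#-E: a minor seventh chord on F#.
In E major, F# is the supertonic; the diatonic minor seventh chord there is ii7.
With C# in the bass the chord is in second inversion, so the figured bass is 43.

ii43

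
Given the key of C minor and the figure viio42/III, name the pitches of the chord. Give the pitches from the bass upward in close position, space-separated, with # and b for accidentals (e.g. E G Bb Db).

The slash marks an applied leading-tone chord: viio of III. In C minor, III is Eb, so the leading tone to it is D, a half step below.
Building a fully diminished seventh chord on D gives D-F-Ab-Cb.
With the 42 figure the chord is in third inversion; from the bass Cb upward in close position it reads Cb-D-F-Ab.

Cb D F Ab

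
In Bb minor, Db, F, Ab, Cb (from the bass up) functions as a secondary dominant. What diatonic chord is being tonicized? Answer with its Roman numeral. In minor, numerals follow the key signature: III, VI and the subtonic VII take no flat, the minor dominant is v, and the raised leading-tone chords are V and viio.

VI

The chord is a dominant seventh chord on Db.
A dominant resolves down a perfect fifth: Db → Gb. In Bb minor, Gb is scale degree 6, i.e. VI.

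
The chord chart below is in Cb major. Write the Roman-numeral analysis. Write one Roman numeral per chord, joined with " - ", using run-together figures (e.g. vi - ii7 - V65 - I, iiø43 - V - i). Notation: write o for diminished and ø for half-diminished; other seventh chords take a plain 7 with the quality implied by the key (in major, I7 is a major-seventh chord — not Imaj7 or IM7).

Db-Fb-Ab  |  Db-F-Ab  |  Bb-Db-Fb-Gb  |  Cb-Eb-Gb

Db-Fb-Ab: minor triad on Db = scale degree 2 → ii.
Db-F-Ab: a major triad on Db, the applied dominant of V → V/V.
Bb-Db-Fb-Gb: dominant seventh chord on Gb = scale degree 5 → V65.
Cb-Eb-Gb has root Cb, degree 1 in Cb major, so I.

ii - V/V - V65 - I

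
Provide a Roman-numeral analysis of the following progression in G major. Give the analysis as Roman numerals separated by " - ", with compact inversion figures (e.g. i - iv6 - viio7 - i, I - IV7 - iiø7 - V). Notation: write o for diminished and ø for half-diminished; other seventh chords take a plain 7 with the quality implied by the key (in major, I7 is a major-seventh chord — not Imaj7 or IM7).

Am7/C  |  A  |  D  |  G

ii65 - V/V - V - I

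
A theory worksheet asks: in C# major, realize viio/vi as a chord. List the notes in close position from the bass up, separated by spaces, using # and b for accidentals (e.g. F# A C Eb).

G## B# D#

The slash marks an applied leading-tone chord: viio of vi. In C# major, vi is A#, so the leading tone to it is G##, a half step below.
Building a diminished triad on G## gives G##-B#-D#.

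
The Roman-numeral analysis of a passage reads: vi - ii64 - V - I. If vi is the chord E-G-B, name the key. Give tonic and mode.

The anchor chord is a minor triad on E, labeled vi.
If E is scale degree 6 and the mode makes that degree carry a minor triad, the tonic is G and the mode is major.

G major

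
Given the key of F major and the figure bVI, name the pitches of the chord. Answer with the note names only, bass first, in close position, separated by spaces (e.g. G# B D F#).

Db F Ab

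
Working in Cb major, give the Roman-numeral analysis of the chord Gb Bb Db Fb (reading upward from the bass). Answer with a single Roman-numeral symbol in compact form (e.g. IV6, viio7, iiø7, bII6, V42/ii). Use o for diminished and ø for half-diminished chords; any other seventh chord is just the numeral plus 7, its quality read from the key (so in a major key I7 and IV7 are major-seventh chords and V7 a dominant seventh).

V7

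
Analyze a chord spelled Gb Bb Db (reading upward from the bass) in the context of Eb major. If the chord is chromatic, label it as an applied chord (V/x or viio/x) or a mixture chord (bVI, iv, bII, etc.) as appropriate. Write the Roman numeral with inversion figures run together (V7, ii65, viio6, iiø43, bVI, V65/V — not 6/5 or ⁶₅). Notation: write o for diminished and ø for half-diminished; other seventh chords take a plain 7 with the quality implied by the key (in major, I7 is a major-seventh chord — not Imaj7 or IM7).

Stacked in thirds the chord is Gb-Bb-Db: a major triad on Gb.
Gb is the lowered third degree of Eb major (diatonic 3 would be G). This is a major triad on the lowered third degree, borrowed from the parallel minor.

bIII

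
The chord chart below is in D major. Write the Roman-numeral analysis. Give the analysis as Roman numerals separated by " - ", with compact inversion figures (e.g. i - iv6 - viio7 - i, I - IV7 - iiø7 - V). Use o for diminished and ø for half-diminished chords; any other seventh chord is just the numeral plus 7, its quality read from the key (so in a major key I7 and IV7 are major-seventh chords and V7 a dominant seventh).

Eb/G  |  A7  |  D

bII6 - V7 - I

Eb/G is non-diatonic — a major triad on the lowered supertonic (Eb): the Neapolitan sixth, bII6 (third, G, in the bass — hence the 6).
A7: root A is the dominant; dominant seventh chord there is V7.
D: root D is the tonic; major triad there is I.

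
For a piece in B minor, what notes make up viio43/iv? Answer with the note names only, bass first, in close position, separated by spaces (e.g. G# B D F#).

The slash marks an applied leading-tone chord: viio of iv. In B minor, iv is E, so the leading tone to it is D#, a half step below.
Building a fully diminished seventh chord on D# gives D#-F#-A-C.
With the 43 figure the chord is in second inversion; from the bass A upward in close position it reads A-C-D#-F#.

A C D# F#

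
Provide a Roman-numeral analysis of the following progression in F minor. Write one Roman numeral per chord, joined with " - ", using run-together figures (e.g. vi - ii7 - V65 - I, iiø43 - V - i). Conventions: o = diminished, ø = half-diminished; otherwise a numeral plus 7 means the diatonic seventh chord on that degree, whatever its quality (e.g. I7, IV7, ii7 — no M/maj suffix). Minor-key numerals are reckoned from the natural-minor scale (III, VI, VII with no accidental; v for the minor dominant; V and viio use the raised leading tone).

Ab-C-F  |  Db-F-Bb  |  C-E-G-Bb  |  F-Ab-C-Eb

i6 - iv6 - V7 - i7

Ab-C-F: root F is the tonic; minor triad there is i6.
Db-F-Bb: root Bb is the subdominant; minor triad there is iv6.
C-E-G-Bb: root C is the dominant; dominant seventh chord there is V7.
F-Ab-C-Eb has root F, degree 1 in F minor, so i7.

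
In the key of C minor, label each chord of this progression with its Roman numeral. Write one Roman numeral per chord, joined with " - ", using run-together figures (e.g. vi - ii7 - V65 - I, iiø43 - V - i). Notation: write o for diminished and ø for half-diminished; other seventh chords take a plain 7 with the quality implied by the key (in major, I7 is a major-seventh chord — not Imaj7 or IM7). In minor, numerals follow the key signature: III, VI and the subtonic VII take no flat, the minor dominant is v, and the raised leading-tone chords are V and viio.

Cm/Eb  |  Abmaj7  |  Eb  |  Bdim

i6 - VI7 - III - viio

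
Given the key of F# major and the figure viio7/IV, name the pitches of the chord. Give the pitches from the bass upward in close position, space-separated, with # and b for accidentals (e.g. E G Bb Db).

The slash marks an applied leading-tone chord: viio of IV. In F# major, IV is B, so the leading tone to it is A#, a half step below.
Building a fully diminished seventh chord on A# gives A#-C#-E-G.

A# C# E G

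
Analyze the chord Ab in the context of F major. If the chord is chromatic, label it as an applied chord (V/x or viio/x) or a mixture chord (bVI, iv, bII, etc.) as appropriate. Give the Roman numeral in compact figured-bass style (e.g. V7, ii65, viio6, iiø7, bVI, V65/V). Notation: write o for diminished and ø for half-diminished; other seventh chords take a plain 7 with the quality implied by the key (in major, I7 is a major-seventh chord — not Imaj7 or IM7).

bIII

Stacked in thirds the chord is Ab-C-Eb: a major triad on Ab.
Ab is the lowered third degree of F major (diatonic 3 would be A). This is a major triad on the lowered third degree, borrowed from the parallel minor.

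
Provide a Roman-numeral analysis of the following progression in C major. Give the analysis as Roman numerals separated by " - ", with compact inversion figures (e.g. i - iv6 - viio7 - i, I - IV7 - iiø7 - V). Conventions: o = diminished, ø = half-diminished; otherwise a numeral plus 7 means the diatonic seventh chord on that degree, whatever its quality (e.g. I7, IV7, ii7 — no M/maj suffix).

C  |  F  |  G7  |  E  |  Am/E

C: root C is the tonic; major triad there is I.
F: major triad on F = scale degree 4 → IV.
G7: root G is the dominant; dominant seventh chord there is V7.
E is the secondary dominant of vi (major triad on E): V/vi.
Am/E: root A is the submediant; minor triad there is vi64.

I - IV - V7 - V/vi - vi64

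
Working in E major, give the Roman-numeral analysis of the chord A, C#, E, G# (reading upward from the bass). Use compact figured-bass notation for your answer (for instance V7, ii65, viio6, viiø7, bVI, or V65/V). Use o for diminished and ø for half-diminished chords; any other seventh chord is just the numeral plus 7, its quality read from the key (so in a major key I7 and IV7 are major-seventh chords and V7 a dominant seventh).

IV7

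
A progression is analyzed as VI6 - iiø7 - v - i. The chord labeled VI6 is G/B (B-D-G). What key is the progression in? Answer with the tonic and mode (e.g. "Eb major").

The anchor chord is a major triad on G, labeled VI6.
VI6 on G implies G is the submediant; that puts the tonic at B, and the uppercase numeral fits minor mode.

B minor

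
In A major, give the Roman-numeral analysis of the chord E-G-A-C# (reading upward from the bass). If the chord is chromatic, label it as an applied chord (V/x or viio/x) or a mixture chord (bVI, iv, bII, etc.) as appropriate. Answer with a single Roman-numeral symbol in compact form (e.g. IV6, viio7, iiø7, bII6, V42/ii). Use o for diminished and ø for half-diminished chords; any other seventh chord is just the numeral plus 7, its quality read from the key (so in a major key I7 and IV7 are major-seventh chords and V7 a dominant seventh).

V43/IV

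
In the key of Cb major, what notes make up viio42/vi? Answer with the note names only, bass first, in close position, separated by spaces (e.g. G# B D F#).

Fb G Bb Db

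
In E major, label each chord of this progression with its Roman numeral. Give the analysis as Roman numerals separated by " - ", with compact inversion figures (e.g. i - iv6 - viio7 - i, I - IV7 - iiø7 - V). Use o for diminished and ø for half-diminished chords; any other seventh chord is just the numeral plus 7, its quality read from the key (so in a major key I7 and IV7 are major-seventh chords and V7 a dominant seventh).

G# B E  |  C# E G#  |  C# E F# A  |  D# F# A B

G#-B-E has root E, degree 1 in E major, so I6.
C#-E-G# has root C#, degree 6 in E major, so vi.
C#-E-F#-A: minor seventh chord on F# = scale degree 2 → ii43.
D#-F#-A-B: root B is the dominant; dominant seventh chord there is V65.

I6 - vi - ii43 - V65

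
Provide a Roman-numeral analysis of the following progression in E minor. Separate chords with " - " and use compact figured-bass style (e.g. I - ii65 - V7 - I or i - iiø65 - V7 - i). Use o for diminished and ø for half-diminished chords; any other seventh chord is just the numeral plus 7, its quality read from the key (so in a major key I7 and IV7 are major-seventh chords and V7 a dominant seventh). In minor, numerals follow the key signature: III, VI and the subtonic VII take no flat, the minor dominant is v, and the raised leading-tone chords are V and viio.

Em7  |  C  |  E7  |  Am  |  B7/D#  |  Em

Em7: root E is the tonic; minor seventh chord there is i7.
C: major triad on C = scale degree 6 → VI.
E7: chromatic; E is V of iv, so V7/iv.
Am: minor triad on A = scale degree 4 → iv.
B7/D#: dominant seventh chord on B = scale degree 5 → V65.
Em: root E is the tonic; minor triad there is i.

i7 - VI - V7/iv - iv - V65 - i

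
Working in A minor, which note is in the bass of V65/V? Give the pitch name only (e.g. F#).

D#

The applied chord V65/V is rooted on B: B-D#-F#-A.
The figure 65 means first inversion — the third is in the bass.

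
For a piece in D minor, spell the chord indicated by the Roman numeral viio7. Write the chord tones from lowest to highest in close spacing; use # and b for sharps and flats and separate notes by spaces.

C# E G Bb

In D minor, the leading-tone chord is built on the raised seventh degree, C#.
That chord is spelled C#-E-G-Bb.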